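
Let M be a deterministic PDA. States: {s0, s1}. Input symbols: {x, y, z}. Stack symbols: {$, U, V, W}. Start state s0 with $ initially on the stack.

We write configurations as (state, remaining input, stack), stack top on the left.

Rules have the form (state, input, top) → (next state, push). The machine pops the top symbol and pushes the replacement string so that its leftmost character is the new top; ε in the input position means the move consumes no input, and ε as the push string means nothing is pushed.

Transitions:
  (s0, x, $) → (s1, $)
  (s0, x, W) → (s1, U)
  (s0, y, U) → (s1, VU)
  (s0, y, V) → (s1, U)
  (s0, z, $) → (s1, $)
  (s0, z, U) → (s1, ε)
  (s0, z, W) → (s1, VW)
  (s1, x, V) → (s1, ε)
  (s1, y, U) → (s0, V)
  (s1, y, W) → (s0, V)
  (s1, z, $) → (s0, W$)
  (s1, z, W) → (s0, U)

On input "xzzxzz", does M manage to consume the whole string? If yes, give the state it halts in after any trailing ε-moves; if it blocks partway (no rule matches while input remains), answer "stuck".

s1

(s0, xzzxzz, $) ⊢ (s1, zzxzz, $) ⊢ (s0, zxzz, W$) ⊢ (s1, xzz, VW$) ⊢ (s1, zz, W$) ⊢ (s0, z, U$) ⊢ (s1, ε, $)
All input consumed; M is in state s1.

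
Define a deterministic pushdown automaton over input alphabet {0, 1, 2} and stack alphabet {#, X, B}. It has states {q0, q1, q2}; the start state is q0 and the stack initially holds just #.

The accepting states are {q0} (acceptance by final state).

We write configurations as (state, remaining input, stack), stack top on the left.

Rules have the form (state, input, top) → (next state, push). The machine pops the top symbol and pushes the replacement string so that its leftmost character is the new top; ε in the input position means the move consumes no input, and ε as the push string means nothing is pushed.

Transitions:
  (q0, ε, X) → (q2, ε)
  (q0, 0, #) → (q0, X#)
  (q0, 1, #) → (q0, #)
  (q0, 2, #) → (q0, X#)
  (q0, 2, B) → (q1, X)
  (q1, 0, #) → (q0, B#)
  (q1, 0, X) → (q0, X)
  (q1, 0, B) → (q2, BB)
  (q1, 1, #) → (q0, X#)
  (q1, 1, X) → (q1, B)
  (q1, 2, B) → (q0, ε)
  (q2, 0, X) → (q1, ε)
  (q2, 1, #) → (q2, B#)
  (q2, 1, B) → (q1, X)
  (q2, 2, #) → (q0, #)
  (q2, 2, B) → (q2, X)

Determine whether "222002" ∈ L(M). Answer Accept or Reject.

Reject

(q0, 222002, #)
  read 2, top #: go to q0, push X# → (q0, 22002, X#)
  ε-move, top X: go to q2, push ε → (q2, 22002, #)
  read 2, top #: go to q0, push # → (q0, 2002, #)
  read 2, top #: go to q0, push X# → (q0, 002, X#)
  ε-move, top X: go to q2, push ε → (q2, 002, #)
No transition applies at (q2, 002, #); input not fully consumed.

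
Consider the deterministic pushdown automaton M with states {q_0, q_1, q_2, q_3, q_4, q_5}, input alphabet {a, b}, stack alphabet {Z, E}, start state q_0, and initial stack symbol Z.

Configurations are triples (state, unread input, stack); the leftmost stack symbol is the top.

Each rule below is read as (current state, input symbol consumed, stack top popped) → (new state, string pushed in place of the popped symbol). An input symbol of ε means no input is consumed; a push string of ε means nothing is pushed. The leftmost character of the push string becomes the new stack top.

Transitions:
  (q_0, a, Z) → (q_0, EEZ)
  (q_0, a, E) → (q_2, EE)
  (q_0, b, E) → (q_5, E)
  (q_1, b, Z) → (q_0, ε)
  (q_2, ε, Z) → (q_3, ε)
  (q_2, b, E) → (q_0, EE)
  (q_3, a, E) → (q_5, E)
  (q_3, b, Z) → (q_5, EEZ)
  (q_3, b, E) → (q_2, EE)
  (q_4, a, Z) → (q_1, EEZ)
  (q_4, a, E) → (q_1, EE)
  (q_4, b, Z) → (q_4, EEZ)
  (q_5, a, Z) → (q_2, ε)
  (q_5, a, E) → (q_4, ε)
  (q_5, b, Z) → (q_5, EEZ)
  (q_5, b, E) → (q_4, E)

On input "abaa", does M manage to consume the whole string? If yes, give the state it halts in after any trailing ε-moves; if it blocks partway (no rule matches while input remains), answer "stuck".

(q_0, abaa, Z)
  read a, top Z: go to q_0, push EEZ → (q_0, baa, EEZ)
  read b, top E: go to q_5, push E → (q_5, aa, EEZ)
  read a, top E: go to q_4, push ε → (q_4, a, EZ)
  read a, top E: go to q_1, push EE → (q_1, ε, EEZ)
All input consumed; M is in state q_1.

q_1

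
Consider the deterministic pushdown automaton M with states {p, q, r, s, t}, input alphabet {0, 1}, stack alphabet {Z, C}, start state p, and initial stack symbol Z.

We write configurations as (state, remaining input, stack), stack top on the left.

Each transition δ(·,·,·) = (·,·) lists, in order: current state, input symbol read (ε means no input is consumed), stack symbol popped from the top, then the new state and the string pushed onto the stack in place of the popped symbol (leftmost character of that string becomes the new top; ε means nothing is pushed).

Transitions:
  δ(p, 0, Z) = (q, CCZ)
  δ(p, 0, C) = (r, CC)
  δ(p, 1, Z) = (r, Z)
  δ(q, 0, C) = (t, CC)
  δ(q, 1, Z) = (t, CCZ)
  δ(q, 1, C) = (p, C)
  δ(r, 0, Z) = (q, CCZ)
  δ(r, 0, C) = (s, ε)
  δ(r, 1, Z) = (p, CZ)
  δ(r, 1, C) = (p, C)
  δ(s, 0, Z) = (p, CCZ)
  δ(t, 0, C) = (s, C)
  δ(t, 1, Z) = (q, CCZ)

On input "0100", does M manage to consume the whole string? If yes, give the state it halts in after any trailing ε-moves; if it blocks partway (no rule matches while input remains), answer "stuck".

(p, 0100, Z) ⊢ (q, 100, CCZ) ⊢ (p, 00, CCZ) ⊢ (r, 0, CCCZ) ⊢ (s, ε, CCZ)
All input consumed; M is in state s.

s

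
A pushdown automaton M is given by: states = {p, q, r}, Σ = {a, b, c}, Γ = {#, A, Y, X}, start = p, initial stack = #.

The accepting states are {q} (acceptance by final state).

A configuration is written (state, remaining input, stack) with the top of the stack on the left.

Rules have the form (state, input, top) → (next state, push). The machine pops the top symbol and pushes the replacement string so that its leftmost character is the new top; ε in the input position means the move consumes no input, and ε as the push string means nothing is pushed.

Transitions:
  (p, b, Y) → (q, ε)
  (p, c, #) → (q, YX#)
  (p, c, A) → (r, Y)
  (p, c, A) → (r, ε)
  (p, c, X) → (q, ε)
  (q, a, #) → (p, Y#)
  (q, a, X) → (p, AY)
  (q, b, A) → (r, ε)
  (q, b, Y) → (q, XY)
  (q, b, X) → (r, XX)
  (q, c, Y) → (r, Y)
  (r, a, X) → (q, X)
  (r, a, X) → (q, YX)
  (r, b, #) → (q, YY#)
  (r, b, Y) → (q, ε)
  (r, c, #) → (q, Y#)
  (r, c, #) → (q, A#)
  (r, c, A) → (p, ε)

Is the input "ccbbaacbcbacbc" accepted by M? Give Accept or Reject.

No computation consumes all input and reaches a final state.

Reject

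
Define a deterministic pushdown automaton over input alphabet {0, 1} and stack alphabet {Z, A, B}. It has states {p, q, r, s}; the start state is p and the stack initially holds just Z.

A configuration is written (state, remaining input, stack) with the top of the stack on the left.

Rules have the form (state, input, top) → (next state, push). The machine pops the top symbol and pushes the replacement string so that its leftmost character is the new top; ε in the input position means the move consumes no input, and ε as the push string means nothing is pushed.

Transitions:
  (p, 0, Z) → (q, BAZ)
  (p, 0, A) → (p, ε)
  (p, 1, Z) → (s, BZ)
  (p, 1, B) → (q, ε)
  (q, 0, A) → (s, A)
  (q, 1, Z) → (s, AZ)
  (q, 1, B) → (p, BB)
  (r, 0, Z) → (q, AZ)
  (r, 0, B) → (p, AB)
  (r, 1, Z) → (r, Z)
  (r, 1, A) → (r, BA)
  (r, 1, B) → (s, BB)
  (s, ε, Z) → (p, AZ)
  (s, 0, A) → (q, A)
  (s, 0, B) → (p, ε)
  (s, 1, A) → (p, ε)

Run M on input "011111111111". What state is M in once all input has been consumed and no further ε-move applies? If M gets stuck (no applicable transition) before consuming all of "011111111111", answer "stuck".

(p, 011111111111, Z)
  read 0, top Z: go to q, push BAZ → (q, 11111111111, BAZ)
  read 1, top B: go to p, push BB → (p, 1111111111, BBAZ)
  read 1, top B: go to q, push ε → (q, 111111111, BAZ)
  read 1, top B: go to p, push BB → (p, 11111111, BBAZ)
  read 1, top B: go to q, push ε → (q, 1111111, BAZ)
  read 1, top B: go to p, push BB → (p, 111111, BBAZ)
  read 1, top B: go to q, push ε → (q, 11111, BAZ)
  read 1, top B: go to p, push BB → (p, 1111, BBAZ)
  read 1, top B: go to q, push ε → (q, 111, BAZ)
  read 1, top B: go to p, push BB → (p, 11, BBAZ)
  read 1, top B: go to q, push ε → (q, 1, BAZ)
  read 1, top B: go to p, push BB → (p, ε, BBAZ)
All input consumed; M is in state p.

p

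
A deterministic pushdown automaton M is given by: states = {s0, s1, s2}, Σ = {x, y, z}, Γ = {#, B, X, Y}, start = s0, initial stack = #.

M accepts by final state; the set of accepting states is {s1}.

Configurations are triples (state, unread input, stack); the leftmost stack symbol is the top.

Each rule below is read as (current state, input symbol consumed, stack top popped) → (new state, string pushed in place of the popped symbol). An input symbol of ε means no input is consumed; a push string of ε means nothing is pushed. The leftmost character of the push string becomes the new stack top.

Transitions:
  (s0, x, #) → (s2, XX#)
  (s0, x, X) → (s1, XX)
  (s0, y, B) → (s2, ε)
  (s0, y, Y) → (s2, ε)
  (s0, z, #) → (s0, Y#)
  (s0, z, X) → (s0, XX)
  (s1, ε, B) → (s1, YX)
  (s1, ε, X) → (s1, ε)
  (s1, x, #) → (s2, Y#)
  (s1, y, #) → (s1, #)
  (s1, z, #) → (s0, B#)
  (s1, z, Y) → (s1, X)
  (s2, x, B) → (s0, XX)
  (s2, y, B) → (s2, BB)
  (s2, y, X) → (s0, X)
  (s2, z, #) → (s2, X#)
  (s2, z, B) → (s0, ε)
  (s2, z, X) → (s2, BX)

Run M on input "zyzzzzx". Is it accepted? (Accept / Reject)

Accept

(s0, zyzzzzx, #) ⊢ (s0, yzzzzx, Y#) ⊢ (s2, zzzzx, #) ⊢ (s2, zzzx, X#) ⊢ (s2, zzx, BX#) ⊢ (s0, zx, X#) ⊢ (s0, x, XX#) ⊢ (s1, ε, XXX#)
All input consumed; state s1 ∈ F.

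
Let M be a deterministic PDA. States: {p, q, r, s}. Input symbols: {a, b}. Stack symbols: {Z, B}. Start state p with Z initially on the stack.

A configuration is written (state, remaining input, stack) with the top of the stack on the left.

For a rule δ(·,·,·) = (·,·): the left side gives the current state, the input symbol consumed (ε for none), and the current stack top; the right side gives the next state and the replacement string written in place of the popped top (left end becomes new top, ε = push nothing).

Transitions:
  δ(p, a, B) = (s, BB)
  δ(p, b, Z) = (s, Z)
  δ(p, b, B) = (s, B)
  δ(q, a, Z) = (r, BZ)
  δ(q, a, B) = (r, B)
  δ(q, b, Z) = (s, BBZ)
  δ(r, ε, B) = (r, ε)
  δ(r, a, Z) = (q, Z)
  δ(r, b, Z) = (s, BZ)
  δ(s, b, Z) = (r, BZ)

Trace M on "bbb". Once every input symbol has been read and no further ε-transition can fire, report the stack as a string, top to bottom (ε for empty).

(p, bbb, Z) ⊢ (s, bb, Z) ⊢ (r, b, BZ) ⊢ (r, b, Z) ⊢ (s, ε, BZ)
All input consumed in state s with stack BZ.

BZ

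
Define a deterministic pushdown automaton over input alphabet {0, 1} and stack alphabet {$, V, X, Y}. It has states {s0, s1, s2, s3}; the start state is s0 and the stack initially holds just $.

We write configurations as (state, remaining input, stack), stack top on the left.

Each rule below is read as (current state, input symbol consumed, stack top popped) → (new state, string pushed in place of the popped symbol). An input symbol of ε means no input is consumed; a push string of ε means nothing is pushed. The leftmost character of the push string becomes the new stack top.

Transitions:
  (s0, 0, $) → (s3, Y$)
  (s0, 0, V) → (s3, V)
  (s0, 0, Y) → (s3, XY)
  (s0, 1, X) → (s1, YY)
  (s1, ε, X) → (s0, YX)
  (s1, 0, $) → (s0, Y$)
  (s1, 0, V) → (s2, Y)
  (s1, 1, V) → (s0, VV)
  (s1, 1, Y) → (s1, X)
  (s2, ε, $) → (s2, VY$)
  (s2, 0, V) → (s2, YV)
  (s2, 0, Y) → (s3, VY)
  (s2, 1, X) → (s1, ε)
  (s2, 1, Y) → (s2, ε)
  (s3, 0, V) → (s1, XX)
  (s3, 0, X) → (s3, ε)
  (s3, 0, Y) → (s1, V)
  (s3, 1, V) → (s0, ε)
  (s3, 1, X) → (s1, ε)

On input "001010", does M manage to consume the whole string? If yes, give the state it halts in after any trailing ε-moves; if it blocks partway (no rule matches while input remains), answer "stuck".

(s0, 001010, $)
  read 0, top $: go to s3, push Y$ → (s3, 01010, Y$)
  read 0, top Y: go to s1, push V → (s1, 1010, V$)
  read 1, top V: go to s0, push VV → (s0, 010, VV$)
  read 0, top V: go to s3, push V → (s3, 10, VV$)
  read 1, top V: go to s0, push ε → (s0, 0, V$)
  read 0, top V: go to s3, push V → (s3, ε, V$)
All input consumed; M is in state s3.

s3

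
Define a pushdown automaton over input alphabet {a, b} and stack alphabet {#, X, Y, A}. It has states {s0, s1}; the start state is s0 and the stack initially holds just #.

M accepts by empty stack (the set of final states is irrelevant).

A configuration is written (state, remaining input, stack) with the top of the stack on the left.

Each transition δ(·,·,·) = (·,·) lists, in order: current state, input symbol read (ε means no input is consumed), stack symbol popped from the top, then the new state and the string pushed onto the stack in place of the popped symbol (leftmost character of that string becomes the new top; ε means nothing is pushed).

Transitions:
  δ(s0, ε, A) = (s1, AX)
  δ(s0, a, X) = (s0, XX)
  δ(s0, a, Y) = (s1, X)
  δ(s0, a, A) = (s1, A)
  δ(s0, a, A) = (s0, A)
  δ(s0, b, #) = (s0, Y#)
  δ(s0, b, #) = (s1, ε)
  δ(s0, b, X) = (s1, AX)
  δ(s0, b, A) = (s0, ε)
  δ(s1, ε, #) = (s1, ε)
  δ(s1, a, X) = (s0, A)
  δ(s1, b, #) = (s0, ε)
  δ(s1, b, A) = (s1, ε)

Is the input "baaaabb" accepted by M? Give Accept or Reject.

One accepting computation: (s0, baaaabb, #) ⊢ (s0, aaaabb, Y#) ⊢ (s1, aaabb, X#) ⊢ (s0, aabb, A#) ⊢ (s0, abb, A#) ⊢ (s1, bb, A#) ⊢ (s1, b, #) ⊢ (s0, ε, ε)
All input consumed and the stack is empty.

Accept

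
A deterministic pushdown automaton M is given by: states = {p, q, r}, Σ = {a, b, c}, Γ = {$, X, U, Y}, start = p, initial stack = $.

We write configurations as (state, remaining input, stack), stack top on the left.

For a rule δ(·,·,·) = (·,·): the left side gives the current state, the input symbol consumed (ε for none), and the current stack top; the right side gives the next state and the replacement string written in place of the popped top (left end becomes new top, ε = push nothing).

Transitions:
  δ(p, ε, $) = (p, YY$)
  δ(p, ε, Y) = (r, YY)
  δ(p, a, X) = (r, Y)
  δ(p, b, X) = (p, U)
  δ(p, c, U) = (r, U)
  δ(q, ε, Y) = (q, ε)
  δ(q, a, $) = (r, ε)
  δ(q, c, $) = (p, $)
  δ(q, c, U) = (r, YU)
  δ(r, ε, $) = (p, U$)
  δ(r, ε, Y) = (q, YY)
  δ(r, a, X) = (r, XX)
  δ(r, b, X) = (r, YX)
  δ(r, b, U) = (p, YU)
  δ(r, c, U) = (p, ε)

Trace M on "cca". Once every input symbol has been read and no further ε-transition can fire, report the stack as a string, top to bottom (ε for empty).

ε

(p, cca, $)
  ε-move, top $: go to p, push YY$ → (p, cca, YY$)
  ε-move, top Y: go to r, push YY → (r, cca, YYY$)
  ε-move, top Y: go to q, push YY → (q, cca, YYYY$)
  ε-move, top Y: go to q, push ε → (q, cca, YYY$)
  ε-move, top Y: go to q, push ε → (q, cca, YY$)
  ε-move, top Y: go to q, push ε → (q, cca, Y$)
  ε-move, top Y: go to q, push ε → (q, cca, $)
  read c, top $: go to p, push $ → (p, ca, $)
  ε-move, top $: go to p, push YY$ → (p, ca, YY$)
  ε-move, top Y: go to r, push YY → (r, ca, YYY$)
  ε-move, top Y: go to q, push YY → (q, ca, YYYY$)
  ε-move, top Y: go to q, push ε → (q, ca, YYY$)
  ε-move, top Y: go to q, push ε → (q, ca, YY$)
  ε-move, top Y: go to q, push ε → (q, ca, Y$)
  ε-move, top Y: go to q, push ε → (q, ca, $)
  read c, top $: go to p, push $ → (p, a, $)
  ε-move, top $: go to p, push YY$ → (p, a, YY$)
  ε-move, top Y: go to r, push YY → (r, a, YYY$)
  ε-move, top Y: go to q, push YY → (q, a, YYYY$)
  ε-move, top Y: go to q, push ε → (q, a, YYY$)
  ε-move, top Y: go to q, push ε → (q, a, YY$)
  ε-move, top Y: go to q, push ε → (q, a, Y$)
  ε-move, top Y: go to q, push ε → (q, a, $)
  read a, top $: go to r, push ε → (r, ε, ε)
All input consumed in state r with stack ε.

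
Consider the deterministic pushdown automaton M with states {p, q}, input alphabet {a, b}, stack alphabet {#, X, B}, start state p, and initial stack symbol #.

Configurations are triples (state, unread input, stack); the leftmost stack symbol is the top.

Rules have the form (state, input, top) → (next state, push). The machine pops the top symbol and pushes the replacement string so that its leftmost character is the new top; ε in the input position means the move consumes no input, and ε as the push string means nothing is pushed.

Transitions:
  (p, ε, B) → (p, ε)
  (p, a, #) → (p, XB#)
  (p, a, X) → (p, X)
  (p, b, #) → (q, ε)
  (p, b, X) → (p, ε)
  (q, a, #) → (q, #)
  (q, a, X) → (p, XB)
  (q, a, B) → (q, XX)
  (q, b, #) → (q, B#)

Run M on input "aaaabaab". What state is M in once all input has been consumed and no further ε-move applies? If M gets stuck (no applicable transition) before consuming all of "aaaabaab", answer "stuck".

p

(p, aaaabaab, #)
  read a, top #: go to p, push XB# → (p, aaabaab, XB#)
  read a, top X: go to p, push X → (p, aabaab, XB#)
  read a, top X: go to p, push X → (p, abaab, XB#)
  read a, top X: go to p, push X → (p, baab, XB#)
  read b, top X: go to p, push ε → (p, aab, B#)
  ε-move, top B: go to p, push ε → (p, aab, #)
  read a, top #: go to p, push XB# → (p, ab, XB#)
  read a, top X: go to p, push X → (p, b, XB#)
  read b, top X: go to p, push ε → (p, ε, B#)
  ε-move, top B: go to p, push ε → (p, ε, #)
All input consumed; M is in state p.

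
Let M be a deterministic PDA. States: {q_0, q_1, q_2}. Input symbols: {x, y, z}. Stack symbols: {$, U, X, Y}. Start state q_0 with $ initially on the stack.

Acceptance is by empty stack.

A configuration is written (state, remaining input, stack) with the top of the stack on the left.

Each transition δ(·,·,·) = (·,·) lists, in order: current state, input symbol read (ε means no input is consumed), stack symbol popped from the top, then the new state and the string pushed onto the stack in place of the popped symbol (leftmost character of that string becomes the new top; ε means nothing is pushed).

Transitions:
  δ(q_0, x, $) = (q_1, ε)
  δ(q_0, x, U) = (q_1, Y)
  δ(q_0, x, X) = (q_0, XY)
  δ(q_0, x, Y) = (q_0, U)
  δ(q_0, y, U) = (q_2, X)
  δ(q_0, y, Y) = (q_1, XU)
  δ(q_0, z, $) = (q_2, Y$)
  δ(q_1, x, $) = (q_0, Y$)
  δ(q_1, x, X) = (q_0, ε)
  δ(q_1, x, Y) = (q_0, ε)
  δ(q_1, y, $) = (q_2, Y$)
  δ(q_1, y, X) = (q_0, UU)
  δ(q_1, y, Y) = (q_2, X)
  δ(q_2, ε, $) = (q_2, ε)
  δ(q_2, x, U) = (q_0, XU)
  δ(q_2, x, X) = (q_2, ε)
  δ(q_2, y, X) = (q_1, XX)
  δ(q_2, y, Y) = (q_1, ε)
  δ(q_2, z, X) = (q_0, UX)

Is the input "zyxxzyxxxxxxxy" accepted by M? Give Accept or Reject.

Reject

(q_0, zyxxzyxxxxxxxy, $)
  read z, top $: go to q_2, push Y$ → (q_2, yxxzyxxxxxxxy, Y$)
  read y, top Y: go to q_1, push ε → (q_1, xxzyxxxxxxxy, $)
  read x, top $: go to q_0, push Y$ → (q_0, xzyxxxxxxxy, Y$)
  read x, top Y: go to q_0, push U → (q_0, zyxxxxxxxy, U$)
No transition applies at (q_0, zyxxxxxxxy, U$); input not fully consumed.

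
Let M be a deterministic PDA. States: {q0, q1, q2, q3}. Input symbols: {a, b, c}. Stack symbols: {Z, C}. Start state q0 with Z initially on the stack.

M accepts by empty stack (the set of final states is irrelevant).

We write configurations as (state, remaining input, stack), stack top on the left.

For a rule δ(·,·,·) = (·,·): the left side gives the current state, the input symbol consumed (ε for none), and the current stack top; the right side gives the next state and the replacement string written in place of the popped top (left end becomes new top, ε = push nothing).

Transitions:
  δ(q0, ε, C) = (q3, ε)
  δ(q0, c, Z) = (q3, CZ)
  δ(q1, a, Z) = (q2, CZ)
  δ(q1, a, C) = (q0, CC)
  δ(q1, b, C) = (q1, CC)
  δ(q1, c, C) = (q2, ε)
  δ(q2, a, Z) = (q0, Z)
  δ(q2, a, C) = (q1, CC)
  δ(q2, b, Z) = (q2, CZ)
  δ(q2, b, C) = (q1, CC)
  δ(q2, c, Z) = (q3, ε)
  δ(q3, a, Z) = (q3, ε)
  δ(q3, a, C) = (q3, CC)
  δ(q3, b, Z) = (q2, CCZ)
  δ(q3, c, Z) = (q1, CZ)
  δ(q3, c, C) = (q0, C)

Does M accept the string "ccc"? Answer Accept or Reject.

(q0, ccc, Z) ⊢ (q3, cc, CZ) ⊢ (q0, c, CZ) ⊢ (q3, c, Z) ⊢ (q1, ε, CZ)
All input consumed; stack is CZ, not empty, and no further ε-move applies.

Reject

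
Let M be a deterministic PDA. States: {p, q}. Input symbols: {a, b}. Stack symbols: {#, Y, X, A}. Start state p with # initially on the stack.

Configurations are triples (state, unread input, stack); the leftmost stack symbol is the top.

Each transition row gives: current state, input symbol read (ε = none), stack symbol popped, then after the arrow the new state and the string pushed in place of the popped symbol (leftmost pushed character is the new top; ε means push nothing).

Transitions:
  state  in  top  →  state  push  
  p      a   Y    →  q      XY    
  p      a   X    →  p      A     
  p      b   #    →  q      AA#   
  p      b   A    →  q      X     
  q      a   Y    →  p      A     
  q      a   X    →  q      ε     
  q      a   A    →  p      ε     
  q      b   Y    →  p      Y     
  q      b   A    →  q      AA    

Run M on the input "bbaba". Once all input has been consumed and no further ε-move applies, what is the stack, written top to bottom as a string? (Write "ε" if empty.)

A#

(p, bbaba, #)
  read b, top #: go to q, push AA# → (q, baba, AA#)
  read b, top A: go to q, push AA → (q, aba, AAA#)
  read a, top A: go to p, push ε → (p, ba, AA#)
  read b, top A: go to q, push X → (q, a, XA#)
  read a, top X: go to q, push ε → (q, ε, A#)
All input consumed in state q with stack A#.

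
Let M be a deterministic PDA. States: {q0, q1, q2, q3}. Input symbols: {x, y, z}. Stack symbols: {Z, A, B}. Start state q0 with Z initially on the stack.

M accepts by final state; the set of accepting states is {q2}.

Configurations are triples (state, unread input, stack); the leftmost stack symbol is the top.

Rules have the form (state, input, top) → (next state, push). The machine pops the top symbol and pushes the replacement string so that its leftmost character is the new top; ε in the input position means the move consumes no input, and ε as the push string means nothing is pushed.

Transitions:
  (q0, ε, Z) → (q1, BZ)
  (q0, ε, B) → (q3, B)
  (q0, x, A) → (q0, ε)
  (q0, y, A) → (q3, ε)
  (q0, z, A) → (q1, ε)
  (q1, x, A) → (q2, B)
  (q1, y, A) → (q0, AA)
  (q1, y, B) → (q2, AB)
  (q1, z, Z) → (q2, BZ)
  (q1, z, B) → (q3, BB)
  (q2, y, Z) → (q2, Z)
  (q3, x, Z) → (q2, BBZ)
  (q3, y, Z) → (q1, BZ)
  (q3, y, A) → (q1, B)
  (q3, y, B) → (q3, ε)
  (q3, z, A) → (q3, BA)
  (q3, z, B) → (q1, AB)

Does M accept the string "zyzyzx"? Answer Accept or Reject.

Accept

(q0, zyzyzx, Z)
  ε-move, top Z: go to q1, push BZ → (q1, zyzyzx, BZ)
  read z, top B: go to q3, push BB → (q3, yzyzx, BBZ)
  read y, top B: go to q3, push ε → (q3, zyzx, BZ)
  read z, top B: go to q1, push AB → (q1, yzx, ABZ)
  read y, top A: go to q0, push AA → (q0, zx, AABZ)
  read z, top A: go to q1, push ε → (q1, x, ABZ)
  read x, top A: go to q2, push B → (q2, ε, BBZ)
All input consumed; state q2 ∈ F.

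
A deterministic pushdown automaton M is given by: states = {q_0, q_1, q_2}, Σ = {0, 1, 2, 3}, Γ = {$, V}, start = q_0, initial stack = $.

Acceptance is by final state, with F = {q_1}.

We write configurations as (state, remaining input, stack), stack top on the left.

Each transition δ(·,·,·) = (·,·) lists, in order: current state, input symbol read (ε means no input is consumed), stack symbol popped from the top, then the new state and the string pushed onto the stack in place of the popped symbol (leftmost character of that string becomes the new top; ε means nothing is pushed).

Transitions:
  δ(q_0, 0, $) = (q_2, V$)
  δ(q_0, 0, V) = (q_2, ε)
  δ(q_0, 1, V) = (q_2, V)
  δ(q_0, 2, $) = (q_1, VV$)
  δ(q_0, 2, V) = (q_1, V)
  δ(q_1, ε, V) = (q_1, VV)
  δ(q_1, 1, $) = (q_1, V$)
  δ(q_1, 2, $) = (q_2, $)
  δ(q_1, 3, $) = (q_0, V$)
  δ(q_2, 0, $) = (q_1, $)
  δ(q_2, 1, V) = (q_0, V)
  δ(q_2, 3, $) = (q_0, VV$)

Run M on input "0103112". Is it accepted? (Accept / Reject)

Accept

(q_0, 0103112, $)
  read 0, top $: go to q_2, push V$ → (q_2, 103112, V$)
  read 1, top V: go to q_0, push V → (q_0, 03112, V$)
  read 0, top V: go to q_2, push ε → (q_2, 3112, $)
  read 3, top $: go to q_0, push VV$ → (q_0, 112, VV$)
  read 1, top V: go to q_2, push V → (q_2, 12, VV$)
  read 1, top V: go to q_0, push V → (q_0, 2, VV$)
  read 2, top V: go to q_1, push V → (q_1, ε, VV$)
All input consumed; state q_1 ∈ F.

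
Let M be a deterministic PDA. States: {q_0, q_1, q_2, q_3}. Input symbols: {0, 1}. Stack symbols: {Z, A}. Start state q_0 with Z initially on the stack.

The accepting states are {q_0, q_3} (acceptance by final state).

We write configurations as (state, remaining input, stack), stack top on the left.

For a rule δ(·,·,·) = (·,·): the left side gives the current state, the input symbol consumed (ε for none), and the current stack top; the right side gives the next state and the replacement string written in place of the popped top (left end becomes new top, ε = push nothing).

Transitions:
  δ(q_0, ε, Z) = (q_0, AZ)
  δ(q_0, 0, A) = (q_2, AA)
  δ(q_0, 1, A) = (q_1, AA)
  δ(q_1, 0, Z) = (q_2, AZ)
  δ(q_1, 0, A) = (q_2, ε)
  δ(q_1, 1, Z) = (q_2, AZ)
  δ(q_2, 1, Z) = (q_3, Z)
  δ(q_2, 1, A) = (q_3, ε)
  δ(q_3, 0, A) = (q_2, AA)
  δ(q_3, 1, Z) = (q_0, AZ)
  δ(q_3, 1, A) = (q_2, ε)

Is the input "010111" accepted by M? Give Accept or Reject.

Accept

(q_0, 010111, Z)
  ε-move, top Z: go to q_0, push AZ → (q_0, 010111, AZ)
  read 0, top A: go to q_2, push AA → (q_2, 10111, AAZ)
  read 1, top A: go to q_3, push ε → (q_3, 0111, AZ)
  read 0, top A: go to q_2, push AA → (q_2, 111, AAZ)
  read 1, top A: go to q_3, push ε → (q_3, 11, AZ)
  read 1, top A: go to q_2, push ε → (q_2, 1, Z)
  read 1, top Z: go to q_3, push Z → (q_3, ε, Z)
All input consumed; state q_3 ∈ F.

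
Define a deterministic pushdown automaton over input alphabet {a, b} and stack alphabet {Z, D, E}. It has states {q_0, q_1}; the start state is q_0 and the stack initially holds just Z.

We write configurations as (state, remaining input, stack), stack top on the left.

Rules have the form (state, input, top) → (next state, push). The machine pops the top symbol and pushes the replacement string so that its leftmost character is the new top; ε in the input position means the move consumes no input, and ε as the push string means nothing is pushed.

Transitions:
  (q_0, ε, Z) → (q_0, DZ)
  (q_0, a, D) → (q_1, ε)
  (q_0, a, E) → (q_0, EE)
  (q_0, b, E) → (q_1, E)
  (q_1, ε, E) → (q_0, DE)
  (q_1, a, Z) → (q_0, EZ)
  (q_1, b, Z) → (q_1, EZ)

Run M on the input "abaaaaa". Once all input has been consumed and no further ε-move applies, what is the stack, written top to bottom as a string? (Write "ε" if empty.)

DEZ

(q_0, abaaaaa, Z) ⊢ (q_0, abaaaaa, DZ) ⊢ (q_1, baaaaa, Z) ⊢ (q_1, aaaaa, EZ) ⊢ (q_0, aaaaa, DEZ) ⊢ (q_1, aaaa, EZ) ⊢ (q_0, aaaa, DEZ) ⊢ (q_1, aaa, EZ) ⊢ (q_0, aaa, DEZ) ⊢ (q_1, aa, EZ) ⊢ (q_0, aa, DEZ) ⊢ (q_1, a, EZ) ⊢ (q_0, a, DEZ) ⊢ (q_1, ε, EZ) ⊢ (q_0, ε, DEZ)
All input consumed in state q_0 with stack DEZ.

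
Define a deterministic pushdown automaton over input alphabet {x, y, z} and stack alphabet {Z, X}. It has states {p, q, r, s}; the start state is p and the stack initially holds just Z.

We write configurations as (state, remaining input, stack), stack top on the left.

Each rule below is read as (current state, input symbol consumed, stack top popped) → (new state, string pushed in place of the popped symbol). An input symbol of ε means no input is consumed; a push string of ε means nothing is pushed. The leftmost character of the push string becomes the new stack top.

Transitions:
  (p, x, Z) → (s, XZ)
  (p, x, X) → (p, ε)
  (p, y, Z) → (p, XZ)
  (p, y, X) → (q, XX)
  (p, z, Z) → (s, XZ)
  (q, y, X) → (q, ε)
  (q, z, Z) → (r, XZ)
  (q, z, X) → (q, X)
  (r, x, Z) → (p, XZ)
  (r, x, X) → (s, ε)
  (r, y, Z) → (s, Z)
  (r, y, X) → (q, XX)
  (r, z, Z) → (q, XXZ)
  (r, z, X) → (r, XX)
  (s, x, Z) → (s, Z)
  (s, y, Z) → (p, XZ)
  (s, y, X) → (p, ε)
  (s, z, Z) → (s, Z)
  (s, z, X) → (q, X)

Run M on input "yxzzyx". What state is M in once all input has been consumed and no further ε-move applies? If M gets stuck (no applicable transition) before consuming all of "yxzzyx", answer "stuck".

(p, yxzzyx, Z) ⊢ (p, xzzyx, XZ) ⊢ (p, zzyx, Z) ⊢ (s, zyx, XZ) ⊢ (q, yx, XZ) ⊢ (q, x, Z)
No transition for (q, x, top Z); M blocks with input x remaining.

stuck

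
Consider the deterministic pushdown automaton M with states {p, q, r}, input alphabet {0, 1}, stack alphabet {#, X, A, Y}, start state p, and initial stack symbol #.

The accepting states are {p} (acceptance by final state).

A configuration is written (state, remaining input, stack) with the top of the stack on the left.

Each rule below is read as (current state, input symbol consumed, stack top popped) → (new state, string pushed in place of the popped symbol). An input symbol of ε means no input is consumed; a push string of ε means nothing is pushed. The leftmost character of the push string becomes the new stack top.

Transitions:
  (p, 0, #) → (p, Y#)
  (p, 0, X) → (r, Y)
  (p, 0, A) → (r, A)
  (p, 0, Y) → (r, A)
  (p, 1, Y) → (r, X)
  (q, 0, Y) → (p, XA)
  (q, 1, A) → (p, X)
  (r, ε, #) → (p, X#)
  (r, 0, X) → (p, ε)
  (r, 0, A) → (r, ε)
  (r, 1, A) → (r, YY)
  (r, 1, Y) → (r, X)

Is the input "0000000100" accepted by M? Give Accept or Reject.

(p, 0000000100, #)
  read 0, top #: go to p, push Y# → (p, 000000100, Y#)
  read 0, top Y: go to r, push A → (r, 00000100, A#)
  read 0, top A: go to r, push ε → (r, 0000100, #)
  ε-move, top #: go to p, push X# → (p, 0000100, X#)
  read 0, top X: go to r, push Y → (r, 000100, Y#)
No transition applies at (r, 000100, Y#); input not fully consumed.

Reject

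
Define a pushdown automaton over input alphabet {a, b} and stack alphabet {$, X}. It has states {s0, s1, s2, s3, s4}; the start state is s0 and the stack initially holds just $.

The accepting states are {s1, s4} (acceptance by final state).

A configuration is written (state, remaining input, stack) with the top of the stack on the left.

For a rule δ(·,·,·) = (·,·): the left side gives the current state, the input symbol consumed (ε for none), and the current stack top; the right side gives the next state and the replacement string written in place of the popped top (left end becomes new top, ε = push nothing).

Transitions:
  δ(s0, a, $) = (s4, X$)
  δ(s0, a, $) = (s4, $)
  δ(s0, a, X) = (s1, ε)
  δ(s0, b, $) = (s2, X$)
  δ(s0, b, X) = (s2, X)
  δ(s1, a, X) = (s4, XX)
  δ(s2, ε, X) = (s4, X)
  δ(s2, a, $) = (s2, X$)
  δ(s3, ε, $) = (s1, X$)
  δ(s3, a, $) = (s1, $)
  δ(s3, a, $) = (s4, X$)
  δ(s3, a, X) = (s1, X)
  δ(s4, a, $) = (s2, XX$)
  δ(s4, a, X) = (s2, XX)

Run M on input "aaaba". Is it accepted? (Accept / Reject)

No computation consumes all input and reaches a final state.

Reject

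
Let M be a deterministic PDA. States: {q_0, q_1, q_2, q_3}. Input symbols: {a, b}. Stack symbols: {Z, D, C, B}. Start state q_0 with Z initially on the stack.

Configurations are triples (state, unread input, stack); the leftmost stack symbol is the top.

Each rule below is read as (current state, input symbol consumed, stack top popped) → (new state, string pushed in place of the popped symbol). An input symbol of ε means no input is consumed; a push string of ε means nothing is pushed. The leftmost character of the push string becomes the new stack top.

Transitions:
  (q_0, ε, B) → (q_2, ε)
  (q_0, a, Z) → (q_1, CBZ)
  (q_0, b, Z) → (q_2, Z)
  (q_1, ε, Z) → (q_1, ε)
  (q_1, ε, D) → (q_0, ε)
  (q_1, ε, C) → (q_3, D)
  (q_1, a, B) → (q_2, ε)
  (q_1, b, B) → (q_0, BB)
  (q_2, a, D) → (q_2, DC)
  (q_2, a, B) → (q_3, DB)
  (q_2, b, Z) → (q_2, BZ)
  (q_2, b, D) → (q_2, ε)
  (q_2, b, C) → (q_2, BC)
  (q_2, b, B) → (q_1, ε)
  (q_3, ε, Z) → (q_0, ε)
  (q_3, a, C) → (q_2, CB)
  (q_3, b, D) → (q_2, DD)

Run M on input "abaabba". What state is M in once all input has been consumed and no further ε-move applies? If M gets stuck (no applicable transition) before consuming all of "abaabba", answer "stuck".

q_3

(q_0, abaabba, Z)
  read a, top Z: go to q_1, push CBZ → (q_1, baabba, CBZ)
  ε-move, top C: go to q_3, push D → (q_3, baabba, DBZ)
  read b, top D: go to q_2, push DD → (q_2, aabba, DDBZ)
  read a, top D: go to q_2, push DC → (q_2, abba, DCDBZ)
  read a, top D: go to q_2, push DC → (q_2, bba, DCCDBZ)
  read b, top D: go to q_2, push ε → (q_2, ba, CCDBZ)
  read b, top C: go to q_2, push BC → (q_2, a, BCCDBZ)
  read a, top B: go to q_3, push DB → (q_3, ε, DBCCDBZ)
All input consumed; M is in state q_3.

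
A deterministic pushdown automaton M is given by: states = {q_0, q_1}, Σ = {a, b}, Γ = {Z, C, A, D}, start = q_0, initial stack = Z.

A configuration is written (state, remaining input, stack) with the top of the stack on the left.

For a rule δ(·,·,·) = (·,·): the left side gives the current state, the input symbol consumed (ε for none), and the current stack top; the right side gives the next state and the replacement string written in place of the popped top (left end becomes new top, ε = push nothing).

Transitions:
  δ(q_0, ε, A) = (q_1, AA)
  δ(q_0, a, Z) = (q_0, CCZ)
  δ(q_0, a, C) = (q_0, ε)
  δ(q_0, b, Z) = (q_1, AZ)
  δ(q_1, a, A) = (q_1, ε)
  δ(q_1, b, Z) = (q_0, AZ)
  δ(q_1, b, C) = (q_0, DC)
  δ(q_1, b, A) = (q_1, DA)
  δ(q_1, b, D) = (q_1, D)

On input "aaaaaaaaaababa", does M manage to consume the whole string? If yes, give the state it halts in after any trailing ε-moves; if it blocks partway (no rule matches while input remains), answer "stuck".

(q_0, aaaaaaaaaababa, Z)
  read a, top Z: go to q_0, push CCZ → (q_0, aaaaaaaaababa, CCZ)
  read a, top C: go to q_0, push ε → (q_0, aaaaaaaababa, CZ)
  read a, top C: go to q_0, push ε → (q_0, aaaaaaababa, Z)
  read a, top Z: go to q_0, push CCZ → (q_0, aaaaaababa, CCZ)
  read a, top C: go to q_0, push ε → (q_0, aaaaababa, CZ)
  read a, top C: go to q_0, push ε → (q_0, aaaababa, Z)
  read a, top Z: go to q_0, push CCZ → (q_0, aaababa, CCZ)
  read a, top C: go to q_0, push ε → (q_0, aababa, CZ)
  read a, top C: go to q_0, push ε → (q_0, ababa, Z)
  read a, top Z: go to q_0, push CCZ → (q_0, baba, CCZ)
No transition for (q_0, b, top C); M blocks with input baba remaining.

stuck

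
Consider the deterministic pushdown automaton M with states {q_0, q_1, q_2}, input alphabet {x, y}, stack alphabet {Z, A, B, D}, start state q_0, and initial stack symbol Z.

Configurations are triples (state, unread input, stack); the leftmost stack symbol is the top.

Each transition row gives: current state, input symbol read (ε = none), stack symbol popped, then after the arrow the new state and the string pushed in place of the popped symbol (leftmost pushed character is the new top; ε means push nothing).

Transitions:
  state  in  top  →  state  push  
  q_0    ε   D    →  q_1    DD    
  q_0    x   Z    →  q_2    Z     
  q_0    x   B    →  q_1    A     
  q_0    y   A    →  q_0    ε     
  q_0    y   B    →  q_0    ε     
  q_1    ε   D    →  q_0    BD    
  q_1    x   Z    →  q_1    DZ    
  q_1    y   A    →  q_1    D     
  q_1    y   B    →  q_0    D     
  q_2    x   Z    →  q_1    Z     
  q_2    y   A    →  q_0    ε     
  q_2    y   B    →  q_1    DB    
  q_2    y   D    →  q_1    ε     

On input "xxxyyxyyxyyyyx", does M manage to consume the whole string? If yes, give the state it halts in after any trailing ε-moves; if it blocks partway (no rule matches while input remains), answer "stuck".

q_1

(q_0, xxxyyxyyxyyyyx, Z)
  read x, top Z: go to q_2, push Z → (q_2, xxyyxyyxyyyyx, Z)
  read x, top Z: go to q_1, push Z → (q_1, xyyxyyxyyyyx, Z)
  read x, top Z: go to q_1, push DZ → (q_1, yyxyyxyyyyx, DZ)
  ε-move, top D: go to q_0, push BD → (q_0, yyxyyxyyyyx, BDZ)
  read y, top B: go to q_0, push ε → (q_0, yxyyxyyyyx, DZ)
  ε-move, top D: go to q_1, push DD → (q_1, yxyyxyyyyx, DDZ)
  ε-move, top D: go to q_0, push BD → (q_0, yxyyxyyyyx, BDDZ)
  read y, top B: go to q_0, push ε → (q_0, xyyxyyyyx, DDZ)
  ε-move, top D: go to q_1, push DD → (q_1, xyyxyyyyx, DDDZ)
  ε-move, top D: go to q_0, push BD → (q_0, xyyxyyyyx, BDDDZ)
  read x, top B: go to q_1, push A → (q_1, yyxyyyyx, ADDDZ)
  read y, top A: go to q_1, push D → (q_1, yxyyyyx, DDDDZ)
  ε-move, top D: go to q_0, push BD → (q_0, yxyyyyx, BDDDDZ)
  read y, top B: go to q_0, push ε → (q_0, xyyyyx, DDDDZ)
  ε-move, top D: go to q_1, push DD → (q_1, xyyyyx, DDDDDZ)
  ε-move, top D: go to q_0, push BD → (q_0, xyyyyx, BDDDDDZ)
  read x, top B: go to q_1, push A → (q_1, yyyyx, ADDDDDZ)
  read y, top A: go to q_1, push D → (q_1, yyyx, DDDDDDZ)
  ε-move, top D: go to q_0, push BD → (q_0, yyyx, BDDDDDDZ)
  read y, top B: go to q_0, push ε → (q_0, yyx, DDDDDDZ)
  ε-move, top D: go to q_1, push DD → (q_1, yyx, DDDDDDDZ)
  ε-move, top D: go to q_0, push BD → (q_0, yyx, BDDDDDDDZ)
  read y, top B: go to q_0, push ε → (q_0, yx, DDDDDDDZ)
  ε-move, top D: go to q_1, push DD → (q_1, yx, DDDDDDDDZ)
  ε-move, top D: go to q_0, push BD → (q_0, yx, BDDDDDDDDZ)
  read y, top B: go to q_0, push ε → (q_0, x, DDDDDDDDZ)
  ε-move, top D: go to q_1, push DD → (q_1, x, DDDDDDDDDZ)
  ε-move, top D: go to q_0, push BD → (q_0, x, BDDDDDDDDDZ)
  read x, top B: go to q_1, push A → (q_1, ε, ADDDDDDDDDZ)
All input consumed; M is in state q_1.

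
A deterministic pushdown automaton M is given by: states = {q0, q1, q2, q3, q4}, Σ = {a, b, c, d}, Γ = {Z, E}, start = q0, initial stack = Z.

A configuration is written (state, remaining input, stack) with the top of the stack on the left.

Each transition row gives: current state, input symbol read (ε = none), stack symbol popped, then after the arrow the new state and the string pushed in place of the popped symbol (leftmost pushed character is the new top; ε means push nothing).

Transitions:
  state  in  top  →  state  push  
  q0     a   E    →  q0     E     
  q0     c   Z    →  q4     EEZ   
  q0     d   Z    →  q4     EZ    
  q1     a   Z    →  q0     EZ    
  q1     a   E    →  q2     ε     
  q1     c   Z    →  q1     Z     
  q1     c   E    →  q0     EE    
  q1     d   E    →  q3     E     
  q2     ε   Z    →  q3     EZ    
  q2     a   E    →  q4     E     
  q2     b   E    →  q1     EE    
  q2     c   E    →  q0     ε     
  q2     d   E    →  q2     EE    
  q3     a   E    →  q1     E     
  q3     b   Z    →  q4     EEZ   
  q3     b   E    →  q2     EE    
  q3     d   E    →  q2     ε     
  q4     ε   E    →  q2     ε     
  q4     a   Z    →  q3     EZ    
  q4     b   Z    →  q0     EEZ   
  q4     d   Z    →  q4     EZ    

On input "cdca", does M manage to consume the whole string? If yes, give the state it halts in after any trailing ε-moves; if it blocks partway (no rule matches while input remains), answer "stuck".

q0

(q0, cdca, Z)
  read c, top Z: go to q4, push EEZ → (q4, dca, EEZ)
  ε-move, top E: go to q2, push ε → (q2, dca, EZ)
  read d, top E: go to q2, push EE → (q2, ca, EEZ)
  read c, top E: go to q0, push ε → (q0, a, EZ)
  read a, top E: go to q0, push E → (q0, ε, EZ)
All input consumed; M is in state q0.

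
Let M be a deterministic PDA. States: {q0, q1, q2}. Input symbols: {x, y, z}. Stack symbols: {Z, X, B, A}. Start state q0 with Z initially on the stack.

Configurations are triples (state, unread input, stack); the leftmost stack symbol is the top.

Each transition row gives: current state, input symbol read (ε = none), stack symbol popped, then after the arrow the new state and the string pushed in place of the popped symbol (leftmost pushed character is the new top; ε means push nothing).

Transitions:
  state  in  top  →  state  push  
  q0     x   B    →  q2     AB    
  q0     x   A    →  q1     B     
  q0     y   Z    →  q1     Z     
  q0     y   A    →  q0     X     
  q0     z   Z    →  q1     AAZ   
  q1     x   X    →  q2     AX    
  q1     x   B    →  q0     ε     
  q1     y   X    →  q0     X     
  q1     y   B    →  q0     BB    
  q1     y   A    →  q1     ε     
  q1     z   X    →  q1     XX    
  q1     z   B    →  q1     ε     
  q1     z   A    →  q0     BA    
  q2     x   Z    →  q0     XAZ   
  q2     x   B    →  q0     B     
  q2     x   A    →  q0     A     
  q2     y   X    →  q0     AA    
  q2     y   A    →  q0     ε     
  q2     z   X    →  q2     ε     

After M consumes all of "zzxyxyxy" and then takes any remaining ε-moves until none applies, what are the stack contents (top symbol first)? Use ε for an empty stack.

BAAZ

(q0, zzxyxyxy, Z)
  read z, top Z: go to q1, push AAZ → (q1, zxyxyxy, AAZ)
  read z, top A: go to q0, push BA → (q0, xyxyxy, BAAZ)
  read x, top B: go to q2, push AB → (q2, yxyxy, ABAAZ)
  read y, top A: go to q0, push ε → (q0, xyxy, BAAZ)
  read x, top B: go to q2, push AB → (q2, yxy, ABAAZ)
  read y, top A: go to q0, push ε → (q0, xy, BAAZ)
  read x, top B: go to q2, push AB → (q2, y, ABAAZ)
  read y, top A: go to q0, push ε → (q0, ε, BAAZ)
All input consumed in state q0 with stack BAAZ.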